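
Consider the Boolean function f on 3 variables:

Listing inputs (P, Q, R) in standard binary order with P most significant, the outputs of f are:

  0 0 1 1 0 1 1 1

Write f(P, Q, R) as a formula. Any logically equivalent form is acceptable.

The 0-rows are (0,0,0), (0,0,1), (1,0,0). Take each as a conjunction (¬P·¬Q·¬R, ¬P·¬Q·R, P·¬Q·¬R), form their disjunction, and complement — that gives a formula that is 1 everywhere f is.

f(P, Q, R) = ((((P' · Q') · R') + ((P' · Q') · R)) + ((P · Q') · R'))'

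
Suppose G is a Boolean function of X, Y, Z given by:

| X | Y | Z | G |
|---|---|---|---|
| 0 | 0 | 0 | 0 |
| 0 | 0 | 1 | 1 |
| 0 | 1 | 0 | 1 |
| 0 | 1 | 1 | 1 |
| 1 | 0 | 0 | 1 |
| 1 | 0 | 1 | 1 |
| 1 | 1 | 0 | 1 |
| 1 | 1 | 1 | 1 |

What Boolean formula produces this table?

G(X, Y, Z) = (X ∨ Y) ∨ Z

The output is 1 whenever at least one input is 1 — the OR of all inputs.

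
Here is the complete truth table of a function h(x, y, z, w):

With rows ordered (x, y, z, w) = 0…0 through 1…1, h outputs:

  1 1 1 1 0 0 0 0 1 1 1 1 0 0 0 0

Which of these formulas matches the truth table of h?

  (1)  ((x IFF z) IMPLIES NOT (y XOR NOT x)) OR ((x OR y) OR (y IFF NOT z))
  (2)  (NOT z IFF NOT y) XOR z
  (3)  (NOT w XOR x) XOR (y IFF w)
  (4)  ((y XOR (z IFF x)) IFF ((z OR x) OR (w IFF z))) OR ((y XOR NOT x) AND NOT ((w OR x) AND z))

2

(1) disagrees with h on (0,0,0,0) (formula → 0, table → 1); rule it out.
(3) disagrees with h on (0,0,0,0) (formula → 0, table → 1); rule it out.
(4) disagrees with h on (0,0,1,1) (formula → 0, table → 1); rule it out.
That leaves (2). Evaluating it on every row reproduces the table of h exactly.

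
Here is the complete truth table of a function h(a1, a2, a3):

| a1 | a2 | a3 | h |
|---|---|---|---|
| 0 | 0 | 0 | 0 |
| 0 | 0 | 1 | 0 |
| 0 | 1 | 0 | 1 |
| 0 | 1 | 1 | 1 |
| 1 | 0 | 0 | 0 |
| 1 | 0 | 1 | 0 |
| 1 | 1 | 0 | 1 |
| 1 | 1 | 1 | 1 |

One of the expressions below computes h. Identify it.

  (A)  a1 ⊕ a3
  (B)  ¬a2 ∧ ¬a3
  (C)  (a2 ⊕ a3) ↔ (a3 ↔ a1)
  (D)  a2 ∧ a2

D

(A): at (0,0,1) it gives 1, but h = 0 — eliminated.
(B): at (0,0,0) it gives 1, but h = 0 — eliminated.
(C): at (1,0,0) it gives 1, but h = 0 — eliminated.
That leaves (D). Evaluating it on every row reproduces the table of h exactly.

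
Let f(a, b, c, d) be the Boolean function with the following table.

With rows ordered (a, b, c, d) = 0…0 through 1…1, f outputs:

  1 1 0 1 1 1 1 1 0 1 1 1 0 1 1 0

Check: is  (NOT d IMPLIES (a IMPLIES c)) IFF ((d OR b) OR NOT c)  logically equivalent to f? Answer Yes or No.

No

Check the formula against f row by row:
  a=0, b=0, c=0, d=0: formula gives 1, f = 1 ✓
  a=0, b=0, c=0, d=1: formula gives 1, f = 1 ✓
  a=0, b=0, c=1, d=0: formula gives 0, f = 0 ✓
  a=0, b=0, c=1, d=1: formula gives 1, f = 1 ✓
  …
  a=1, b=0, c=1, d=0: formula gives 0, but f = 1 ✗
Row (1,0,1,0) is a counterexample, so the formula is not equivalent to f.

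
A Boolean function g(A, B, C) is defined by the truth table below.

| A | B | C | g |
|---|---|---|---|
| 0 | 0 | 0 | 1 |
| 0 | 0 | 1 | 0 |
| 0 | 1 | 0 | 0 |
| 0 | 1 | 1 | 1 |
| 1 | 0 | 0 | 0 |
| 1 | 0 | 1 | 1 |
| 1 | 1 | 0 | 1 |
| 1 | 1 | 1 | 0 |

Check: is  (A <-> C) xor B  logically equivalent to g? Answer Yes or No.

Yes

Test each input against both g and the formula:
  A=0, B=0, C=0: formula gives 1, g = 1 ✓
  A=0, B=0, C=1: formula gives 0, g = 0 ✓
  A=0, B=1, C=0: formula gives 0, g = 0 ✓
  A=0, B=1, C=1: formula gives 1, g = 1 ✓
  A=1, B=0, C=0: formula gives 0, g = 0 ✓
  … (the remaining 3 rows also agree.)
All 8 rows match — the expression computes g exactly.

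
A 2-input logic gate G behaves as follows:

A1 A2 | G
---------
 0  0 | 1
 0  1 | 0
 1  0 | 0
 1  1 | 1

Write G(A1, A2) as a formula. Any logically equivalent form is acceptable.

G(A1, A2) = (NOT A1 AND NOT A2) OR (A1 AND A2)

Collect the rows where G=1 — (0,0), (1,1) — and write one minterm per row: ¬A1·¬A2, A1·A2. Their union (logical OR) reproduces the table exactly.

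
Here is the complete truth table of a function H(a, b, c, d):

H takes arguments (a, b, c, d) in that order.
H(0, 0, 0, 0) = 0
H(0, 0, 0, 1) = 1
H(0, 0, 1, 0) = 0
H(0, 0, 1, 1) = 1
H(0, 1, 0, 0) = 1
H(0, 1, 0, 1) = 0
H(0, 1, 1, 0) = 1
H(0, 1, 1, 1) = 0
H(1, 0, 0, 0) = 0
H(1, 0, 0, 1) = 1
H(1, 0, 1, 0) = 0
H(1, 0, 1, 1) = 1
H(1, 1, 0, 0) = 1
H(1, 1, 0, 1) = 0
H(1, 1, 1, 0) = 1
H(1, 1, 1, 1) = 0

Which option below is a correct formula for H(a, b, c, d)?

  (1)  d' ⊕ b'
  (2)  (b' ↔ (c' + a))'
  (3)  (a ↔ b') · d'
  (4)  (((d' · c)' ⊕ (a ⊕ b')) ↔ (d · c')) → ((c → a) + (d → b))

1

(2) fails at (0,0,0,1): the formula yields 0, H is 1.
(3) fails at (0,0,0,1): the formula yields 0, H is 1.
(4) fails at (0,0,0,0): the formula yields 1, H is 0.
Only (1) survives; checking it on all 16 rows confirms it matches H.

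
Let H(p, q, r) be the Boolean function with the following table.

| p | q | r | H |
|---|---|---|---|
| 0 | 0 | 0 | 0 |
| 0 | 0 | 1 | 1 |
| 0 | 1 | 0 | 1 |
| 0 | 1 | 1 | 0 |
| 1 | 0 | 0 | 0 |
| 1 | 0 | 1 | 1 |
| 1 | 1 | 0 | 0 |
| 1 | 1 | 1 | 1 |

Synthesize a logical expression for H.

H(p, q, r) = ((((~p & ~q) & r) | ((~p & q) & ~r)) | ((p & ~q) & r)) | ((p & q) & r)

The 1-rows are (0,0,1), (0,1,0), (1,0,1), (1,1,1). Each contributes one minterm — ¬p·¬q·r; ¬p·q·¬r; p·¬q·r; p·q·r — and their disjunction is a sum-of-products form of H.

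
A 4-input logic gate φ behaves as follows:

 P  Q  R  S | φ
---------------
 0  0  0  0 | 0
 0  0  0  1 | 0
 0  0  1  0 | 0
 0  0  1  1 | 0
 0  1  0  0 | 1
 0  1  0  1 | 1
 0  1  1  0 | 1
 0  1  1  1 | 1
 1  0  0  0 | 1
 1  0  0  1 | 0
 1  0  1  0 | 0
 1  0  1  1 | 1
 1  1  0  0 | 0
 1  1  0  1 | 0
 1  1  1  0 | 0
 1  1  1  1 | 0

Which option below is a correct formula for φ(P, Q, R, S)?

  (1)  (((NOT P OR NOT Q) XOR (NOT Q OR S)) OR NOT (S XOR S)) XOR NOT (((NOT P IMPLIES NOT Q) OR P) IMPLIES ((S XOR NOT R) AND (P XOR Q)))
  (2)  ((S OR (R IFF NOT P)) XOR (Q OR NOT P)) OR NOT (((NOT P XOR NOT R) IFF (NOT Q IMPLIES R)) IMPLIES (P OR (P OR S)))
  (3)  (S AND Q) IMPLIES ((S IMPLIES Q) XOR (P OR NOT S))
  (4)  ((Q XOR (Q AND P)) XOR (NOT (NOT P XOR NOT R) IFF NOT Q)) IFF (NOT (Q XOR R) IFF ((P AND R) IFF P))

1

(2) fails at (0,0,0,0): the formula yields 1, φ is 0.
(3) fails at (0,0,0,0): the formula yields 1, φ is 0.
(4) fails at (0,0,0,0): the formula yields 1, φ is 0.
(1) is the remaining candidate, and it agrees with φ on all 16 inputs.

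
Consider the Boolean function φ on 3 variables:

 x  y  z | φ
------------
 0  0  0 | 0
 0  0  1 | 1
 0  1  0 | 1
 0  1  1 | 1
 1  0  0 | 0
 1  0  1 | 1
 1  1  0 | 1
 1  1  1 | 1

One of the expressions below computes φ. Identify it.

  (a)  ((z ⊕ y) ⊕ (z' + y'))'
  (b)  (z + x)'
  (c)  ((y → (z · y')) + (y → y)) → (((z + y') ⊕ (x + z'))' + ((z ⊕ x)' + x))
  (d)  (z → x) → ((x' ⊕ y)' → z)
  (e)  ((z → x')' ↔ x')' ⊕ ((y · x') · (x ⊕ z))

(b) disagrees with φ on (0,0,0) (formula → 1, table → 0); rule it out.
(c) disagrees with φ on (0,0,0) (formula → 1, table → 0); rule it out.
(d) disagrees with φ on (0,0,0) (formula → 1, table → 0); rule it out.
(e) disagrees with φ on (0,0,0) (formula → 1, table → 0); rule it out.
(a) is the remaining candidate, and it agrees with φ on all 8 inputs.

a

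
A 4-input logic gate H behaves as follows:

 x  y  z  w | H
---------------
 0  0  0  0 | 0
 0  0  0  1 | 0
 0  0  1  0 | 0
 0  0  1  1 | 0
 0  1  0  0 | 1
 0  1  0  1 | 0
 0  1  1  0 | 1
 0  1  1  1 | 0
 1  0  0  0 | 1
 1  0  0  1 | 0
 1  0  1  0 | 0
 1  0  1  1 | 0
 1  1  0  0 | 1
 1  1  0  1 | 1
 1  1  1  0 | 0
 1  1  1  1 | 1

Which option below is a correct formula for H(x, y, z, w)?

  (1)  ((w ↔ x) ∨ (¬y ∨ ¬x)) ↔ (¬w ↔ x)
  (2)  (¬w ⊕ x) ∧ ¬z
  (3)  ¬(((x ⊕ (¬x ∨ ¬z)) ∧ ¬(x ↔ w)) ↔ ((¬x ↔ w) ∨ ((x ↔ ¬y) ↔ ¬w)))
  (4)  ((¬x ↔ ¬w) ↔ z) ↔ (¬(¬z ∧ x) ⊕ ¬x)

(1) disagrees with H on (0,0,0,1) (formula → 1, table → 0); rule it out.
(2) disagrees with H on (0,0,0,0) (formula → 1, table → 0); rule it out.
(4) disagrees with H on (0,0,0,0) (formula → 1, table → 0); rule it out.
(3) is the remaining candidate, and it agrees with H on all 16 inputs.

3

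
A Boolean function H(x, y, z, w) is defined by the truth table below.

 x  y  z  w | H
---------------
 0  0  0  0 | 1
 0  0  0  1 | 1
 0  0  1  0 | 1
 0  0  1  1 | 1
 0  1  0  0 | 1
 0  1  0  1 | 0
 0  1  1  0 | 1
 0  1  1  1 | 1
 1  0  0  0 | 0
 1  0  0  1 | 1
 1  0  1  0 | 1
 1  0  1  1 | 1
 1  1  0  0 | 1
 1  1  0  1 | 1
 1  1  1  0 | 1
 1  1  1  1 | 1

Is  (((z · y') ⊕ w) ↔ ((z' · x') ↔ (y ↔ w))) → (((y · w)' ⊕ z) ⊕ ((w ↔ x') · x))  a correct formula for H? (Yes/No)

Check the formula against H row by row:
  x=0, y=0, z=0, w=0: formula gives 1, H = 1 ✓
  x=0, y=0, z=0, w=1: formula gives 1, H = 1 ✓
  x=0, y=0, z=1, w=0: formula gives 1, H = 1 ✓
  x=0, y=0, z=1, w=1: formula gives 1, H = 1 ✓
  …and likewise for the remaining 12 rows.
Every row agrees, so the formula is equivalent.

Yes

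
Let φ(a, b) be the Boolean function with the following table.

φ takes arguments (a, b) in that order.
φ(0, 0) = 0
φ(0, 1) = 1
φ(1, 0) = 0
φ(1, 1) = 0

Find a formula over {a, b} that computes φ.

φ(a, b) = not a and b

1 only at (0,1): NOT a AND b.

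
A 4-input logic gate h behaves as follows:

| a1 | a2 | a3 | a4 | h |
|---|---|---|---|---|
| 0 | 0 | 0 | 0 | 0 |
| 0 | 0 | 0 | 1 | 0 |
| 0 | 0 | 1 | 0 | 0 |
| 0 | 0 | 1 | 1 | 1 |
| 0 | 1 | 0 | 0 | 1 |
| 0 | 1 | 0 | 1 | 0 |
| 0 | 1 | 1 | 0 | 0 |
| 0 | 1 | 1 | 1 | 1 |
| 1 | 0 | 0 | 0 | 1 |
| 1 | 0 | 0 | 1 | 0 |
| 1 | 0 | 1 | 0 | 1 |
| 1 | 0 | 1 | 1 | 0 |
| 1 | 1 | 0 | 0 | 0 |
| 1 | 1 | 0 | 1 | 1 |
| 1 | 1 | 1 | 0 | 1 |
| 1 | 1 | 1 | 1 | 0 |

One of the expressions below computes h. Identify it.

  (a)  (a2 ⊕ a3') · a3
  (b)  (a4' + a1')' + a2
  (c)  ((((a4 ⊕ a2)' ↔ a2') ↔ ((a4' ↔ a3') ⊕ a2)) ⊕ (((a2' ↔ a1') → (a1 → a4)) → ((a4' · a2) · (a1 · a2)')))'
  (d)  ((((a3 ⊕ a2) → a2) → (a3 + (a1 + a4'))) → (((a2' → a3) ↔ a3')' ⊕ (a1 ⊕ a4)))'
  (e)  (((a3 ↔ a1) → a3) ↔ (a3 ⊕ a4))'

d

(a): at (0,0,1,1) it gives 0, but h = 1 — eliminated.
(b): at (0,0,1,1) it gives 0, but h = 1 — eliminated.
(c): at (0,0,1,0) it gives 1, but h = 0 — eliminated.
(e): at (0,0,0,1) it gives 1, but h = 0 — eliminated.
That leaves (d). Evaluating it on every row reproduces the table of h exactly.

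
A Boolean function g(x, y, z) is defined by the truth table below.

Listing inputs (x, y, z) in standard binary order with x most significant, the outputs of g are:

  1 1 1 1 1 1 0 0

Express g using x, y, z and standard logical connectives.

g is 0 on only 2 rows — (1,1,0), (1,1,1). Writing each as a minterm (x·y·¬z, x·y·z) and OR-ing them characterizes exactly where g=0, so g is the negation of that disjunction.

g(x, y, z) = (((x · y) · z') + ((x · y) · z))'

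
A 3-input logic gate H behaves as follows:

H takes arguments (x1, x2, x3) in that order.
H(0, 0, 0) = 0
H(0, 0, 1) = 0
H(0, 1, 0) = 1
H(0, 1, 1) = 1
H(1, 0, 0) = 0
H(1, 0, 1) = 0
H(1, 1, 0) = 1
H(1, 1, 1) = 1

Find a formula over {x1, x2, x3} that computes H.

The output simply equals x2.

H(x1, x2, x3) = x2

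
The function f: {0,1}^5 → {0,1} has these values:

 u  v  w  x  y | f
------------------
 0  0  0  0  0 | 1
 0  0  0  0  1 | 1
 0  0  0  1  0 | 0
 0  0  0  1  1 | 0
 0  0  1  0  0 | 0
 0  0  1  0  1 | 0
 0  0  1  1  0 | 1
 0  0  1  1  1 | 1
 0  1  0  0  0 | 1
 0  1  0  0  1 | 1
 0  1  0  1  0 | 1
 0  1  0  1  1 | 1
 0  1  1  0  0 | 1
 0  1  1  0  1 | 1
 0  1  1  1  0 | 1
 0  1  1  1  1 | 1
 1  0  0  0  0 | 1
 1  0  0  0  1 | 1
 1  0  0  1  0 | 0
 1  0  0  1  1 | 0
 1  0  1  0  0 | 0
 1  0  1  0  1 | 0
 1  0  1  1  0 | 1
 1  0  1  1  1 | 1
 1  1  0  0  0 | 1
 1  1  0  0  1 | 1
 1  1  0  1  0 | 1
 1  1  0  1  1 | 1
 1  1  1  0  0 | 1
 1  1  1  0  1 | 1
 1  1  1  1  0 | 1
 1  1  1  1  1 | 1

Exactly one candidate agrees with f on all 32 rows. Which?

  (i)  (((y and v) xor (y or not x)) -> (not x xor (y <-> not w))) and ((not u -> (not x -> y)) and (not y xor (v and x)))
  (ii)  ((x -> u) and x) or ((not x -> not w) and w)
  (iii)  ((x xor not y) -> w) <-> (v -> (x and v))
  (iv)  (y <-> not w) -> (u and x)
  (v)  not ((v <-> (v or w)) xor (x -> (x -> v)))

v

(i) disagrees with f on (0,0,0,0,0) (formula → 0, table → 1); rule it out.
(ii) disagrees with f on (0,0,0,0,0) (formula → 0, table → 1); rule it out.
(iii) disagrees with f on (0,0,0,0,0) (formula → 0, table → 1); rule it out.
(iv) disagrees with f on (0,0,0,0,1) (formula → 0, table → 1); rule it out.
That leaves (v). Evaluating it on every row reproduces the table of f exactly.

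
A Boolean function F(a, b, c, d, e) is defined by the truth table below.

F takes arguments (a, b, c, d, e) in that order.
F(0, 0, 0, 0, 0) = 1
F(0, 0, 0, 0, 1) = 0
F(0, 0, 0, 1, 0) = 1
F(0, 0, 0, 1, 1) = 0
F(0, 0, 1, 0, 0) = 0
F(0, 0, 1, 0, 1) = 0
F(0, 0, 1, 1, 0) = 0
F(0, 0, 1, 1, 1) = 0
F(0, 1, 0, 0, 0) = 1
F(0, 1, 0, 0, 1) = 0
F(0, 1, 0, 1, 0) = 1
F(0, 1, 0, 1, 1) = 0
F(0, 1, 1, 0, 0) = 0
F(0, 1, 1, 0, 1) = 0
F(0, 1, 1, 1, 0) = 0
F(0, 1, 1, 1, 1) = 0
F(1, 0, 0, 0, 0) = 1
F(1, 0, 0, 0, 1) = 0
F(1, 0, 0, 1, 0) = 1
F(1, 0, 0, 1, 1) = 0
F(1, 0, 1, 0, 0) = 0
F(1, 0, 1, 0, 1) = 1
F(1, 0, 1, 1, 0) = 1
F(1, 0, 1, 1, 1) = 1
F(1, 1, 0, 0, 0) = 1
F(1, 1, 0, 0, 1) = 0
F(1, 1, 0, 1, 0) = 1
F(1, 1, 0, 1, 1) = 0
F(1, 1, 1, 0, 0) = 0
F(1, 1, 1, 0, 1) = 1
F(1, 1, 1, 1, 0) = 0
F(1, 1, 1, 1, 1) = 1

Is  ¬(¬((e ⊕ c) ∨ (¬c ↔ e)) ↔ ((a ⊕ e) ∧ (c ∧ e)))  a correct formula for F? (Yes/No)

Test each input against both F and the formula:
  a=0, b=0, c=0, d=0, e=0: formula gives 1, F = 1 ✓
  a=0, b=0, c=0, d=0, e=1: formula gives 0, F = 0 ✓
  a=0, b=0, c=0, d=1, e=0: formula gives 1, F = 1 ✓
  a=0, b=0, c=0, d=1, e=1: formula gives 0, F = 0 ✓
  …
  a=1, b=0, c=1, d=1, e=0: formula gives 0, but F = 1 ✗
Since they disagree at (1,0,1,1,0), the expression is not a correct formula for F.

No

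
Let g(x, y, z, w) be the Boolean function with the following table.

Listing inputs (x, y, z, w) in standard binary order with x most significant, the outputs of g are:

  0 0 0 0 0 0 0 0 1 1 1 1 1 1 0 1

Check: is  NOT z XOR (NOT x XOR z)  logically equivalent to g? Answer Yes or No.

Test each input against both g and the formula:
  x=0, y=0, z=0, w=0: formula gives 0, g = 0 ✓
  x=0, y=0, z=0, w=1: formula gives 0, g = 0 ✓
  x=0, y=0, z=1, w=0: formula gives 0, g = 0 ✓
  x=0, y=0, z=1, w=1: formula gives 0, g = 0 ✓
  …
  x=1, y=1, z=1, w=0: formula gives 1, but g = 0 ✗
A single disagreement suffices: at (1,1,1,0) they differ, so the formula does not compute g.

No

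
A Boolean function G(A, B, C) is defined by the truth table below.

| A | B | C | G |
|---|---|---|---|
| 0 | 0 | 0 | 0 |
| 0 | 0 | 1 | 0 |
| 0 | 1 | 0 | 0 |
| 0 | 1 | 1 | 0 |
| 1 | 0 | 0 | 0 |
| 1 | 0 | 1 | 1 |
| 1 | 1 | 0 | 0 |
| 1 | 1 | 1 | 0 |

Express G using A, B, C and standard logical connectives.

G is 1 on exactly one input, (1,0,1), whose minterm is A·¬B·C. So G is just that conjunction.

G(A, B, C) = (A & ~B) & C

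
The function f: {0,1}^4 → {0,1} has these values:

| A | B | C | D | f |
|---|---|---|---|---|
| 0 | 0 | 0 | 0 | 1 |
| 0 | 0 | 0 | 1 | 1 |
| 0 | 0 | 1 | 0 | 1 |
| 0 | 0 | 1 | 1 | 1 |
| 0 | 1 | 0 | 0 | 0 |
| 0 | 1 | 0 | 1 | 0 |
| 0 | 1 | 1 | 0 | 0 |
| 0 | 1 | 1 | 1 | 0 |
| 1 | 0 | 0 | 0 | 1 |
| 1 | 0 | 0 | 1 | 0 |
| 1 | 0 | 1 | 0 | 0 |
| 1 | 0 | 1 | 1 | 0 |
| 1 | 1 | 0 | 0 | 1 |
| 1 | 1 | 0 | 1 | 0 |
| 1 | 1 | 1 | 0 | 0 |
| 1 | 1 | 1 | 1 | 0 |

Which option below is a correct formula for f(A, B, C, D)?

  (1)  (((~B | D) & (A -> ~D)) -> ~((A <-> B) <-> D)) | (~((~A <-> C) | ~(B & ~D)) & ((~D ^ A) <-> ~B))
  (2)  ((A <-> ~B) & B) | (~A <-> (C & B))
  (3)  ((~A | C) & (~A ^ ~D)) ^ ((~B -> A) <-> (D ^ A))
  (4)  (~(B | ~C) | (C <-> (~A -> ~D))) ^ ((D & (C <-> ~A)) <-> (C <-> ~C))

(1) disagrees with f on (0,0,0,1) (formula → 0, table → 1); rule it out.
(2) disagrees with f on (0,0,0,0) (formula → 0, table → 1); rule it out.
(4) disagrees with f on (0,0,0,1) (formula → 0, table → 1); rule it out.
That leaves (3). Evaluating it on every row reproduces the table of f exactly.

3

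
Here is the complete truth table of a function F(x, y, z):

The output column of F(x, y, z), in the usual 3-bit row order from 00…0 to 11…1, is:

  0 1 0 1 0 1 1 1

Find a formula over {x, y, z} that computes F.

There are just 3 zero rows: (0,0,0), (0,1,0), (1,0,0). Their minterms are ¬x·¬y·¬z, ¬x·y·¬z, x·¬y·¬z; the OR of those covers precisely the 0-outputs, and negating it yields F.

F(x, y, z) = ¬((((¬x ∧ ¬y) ∧ ¬z) ∨ ((¬x ∧ y) ∧ ¬z)) ∨ ((x ∧ ¬y) ∧ ¬z))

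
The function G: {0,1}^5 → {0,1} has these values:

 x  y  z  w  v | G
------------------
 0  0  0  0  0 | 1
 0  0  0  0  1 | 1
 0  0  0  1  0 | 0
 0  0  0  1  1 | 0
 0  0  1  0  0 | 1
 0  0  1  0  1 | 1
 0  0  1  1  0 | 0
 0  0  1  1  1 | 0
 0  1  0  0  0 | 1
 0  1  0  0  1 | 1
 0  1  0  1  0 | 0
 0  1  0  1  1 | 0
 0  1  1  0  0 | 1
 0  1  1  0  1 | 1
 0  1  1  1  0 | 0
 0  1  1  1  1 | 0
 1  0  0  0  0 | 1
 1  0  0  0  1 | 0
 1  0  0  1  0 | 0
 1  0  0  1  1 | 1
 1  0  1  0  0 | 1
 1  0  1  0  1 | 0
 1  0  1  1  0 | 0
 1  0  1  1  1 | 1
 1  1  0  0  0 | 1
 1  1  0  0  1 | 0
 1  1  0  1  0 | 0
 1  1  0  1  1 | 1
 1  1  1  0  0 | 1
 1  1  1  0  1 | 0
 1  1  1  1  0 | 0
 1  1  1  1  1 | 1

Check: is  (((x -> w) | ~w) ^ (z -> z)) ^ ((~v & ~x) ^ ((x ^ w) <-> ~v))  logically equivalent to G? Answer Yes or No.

Test each input against both G and the formula:
  x=0, y=0, z=0, w=0, v=0: formula gives 1, G = 1 ✓
  x=0, y=0, z=0, w=0, v=1: formula gives 1, G = 1 ✓
  x=0, y=0, z=0, w=1, v=0: formula gives 0, G = 0 ✓
  x=0, y=0, z=0, w=1, v=1: formula gives 0, G = 0 ✓
  …and likewise for the remaining 28 rows.
Every row agrees, so the formula is equivalent.

Yes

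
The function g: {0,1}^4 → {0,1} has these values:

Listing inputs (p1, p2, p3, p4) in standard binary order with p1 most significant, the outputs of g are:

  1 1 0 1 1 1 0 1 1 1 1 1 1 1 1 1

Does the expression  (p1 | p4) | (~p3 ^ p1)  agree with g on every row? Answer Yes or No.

Yes

Check the formula against g row by row:
  p1=0, p2=0, p3=0, p4=0: formula gives 1, g = 1 ✓
  p1=0, p2=0, p3=0, p4=1: formula gives 1, g = 1 ✓
  p1=0, p2=0, p3=1, p4=0: formula gives 0, g = 0 ✓
  p1=0, p2=0, p3=1, p4=1: formula gives 1, g = 1 ✓
  …and likewise for the remaining 12 rows.
All 16 rows match — the expression computes g exactly.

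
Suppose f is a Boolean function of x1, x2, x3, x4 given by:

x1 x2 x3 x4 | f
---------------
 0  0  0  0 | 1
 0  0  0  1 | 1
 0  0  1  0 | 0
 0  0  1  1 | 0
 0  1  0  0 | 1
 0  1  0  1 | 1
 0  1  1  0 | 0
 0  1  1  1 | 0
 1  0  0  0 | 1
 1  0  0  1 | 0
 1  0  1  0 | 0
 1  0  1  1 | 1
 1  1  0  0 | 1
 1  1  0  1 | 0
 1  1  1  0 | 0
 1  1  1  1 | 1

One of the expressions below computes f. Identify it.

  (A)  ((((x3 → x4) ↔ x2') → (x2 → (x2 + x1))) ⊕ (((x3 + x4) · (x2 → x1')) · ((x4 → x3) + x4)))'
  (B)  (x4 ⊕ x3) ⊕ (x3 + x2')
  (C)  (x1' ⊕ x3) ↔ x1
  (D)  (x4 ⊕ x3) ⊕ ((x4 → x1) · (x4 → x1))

(A): at (0,0,0,0) it gives 0, but f = 1 — eliminated.
(B): at (0,0,0,1) it gives 0, but f = 1 — eliminated.
(C): at (0,0,0,0) it gives 0, but f = 1 — eliminated.
That leaves (D). Evaluating it on every row reproduces the table of f exactly.

D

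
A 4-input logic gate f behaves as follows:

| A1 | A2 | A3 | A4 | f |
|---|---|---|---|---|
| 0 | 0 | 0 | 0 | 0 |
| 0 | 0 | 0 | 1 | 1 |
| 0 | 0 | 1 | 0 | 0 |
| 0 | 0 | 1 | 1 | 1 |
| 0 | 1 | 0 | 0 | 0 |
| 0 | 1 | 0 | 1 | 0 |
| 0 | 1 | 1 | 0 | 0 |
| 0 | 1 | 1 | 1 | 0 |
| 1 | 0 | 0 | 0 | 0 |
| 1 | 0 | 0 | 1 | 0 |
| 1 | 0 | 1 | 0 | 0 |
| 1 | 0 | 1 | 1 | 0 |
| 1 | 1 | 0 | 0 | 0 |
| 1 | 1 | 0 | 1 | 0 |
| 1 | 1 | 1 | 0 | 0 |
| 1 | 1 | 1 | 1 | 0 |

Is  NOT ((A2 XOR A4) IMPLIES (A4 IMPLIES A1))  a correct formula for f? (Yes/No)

Yes

Test each input against both f and the formula:
  A1=0, A2=0, A3=0, A4=0: formula gives 0, f = 0 ✓
  A1=0, A2=0, A3=0, A4=1: formula gives 1, f = 1 ✓
  A1=0, A2=0, A3=1, A4=0: formula gives 0, f = 0 ✓
  A1=0, A2=0, A3=1, A4=1: formula gives 1, f = 1 ✓
  … (the remaining 12 rows also agree.)
No disagreement on any input; they are logically equivalent.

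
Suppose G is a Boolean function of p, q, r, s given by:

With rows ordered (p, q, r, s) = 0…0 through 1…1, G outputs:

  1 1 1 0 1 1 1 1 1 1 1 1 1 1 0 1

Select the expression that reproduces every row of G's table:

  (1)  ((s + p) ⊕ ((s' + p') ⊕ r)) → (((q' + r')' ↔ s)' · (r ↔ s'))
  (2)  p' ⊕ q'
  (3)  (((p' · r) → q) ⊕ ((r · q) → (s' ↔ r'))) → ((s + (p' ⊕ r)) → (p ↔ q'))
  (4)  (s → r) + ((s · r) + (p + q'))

3

(1): at (0,0,0,0) it gives 0, but G = 1 — eliminated.
(2): at (0,0,0,0) it gives 0, but G = 1 — eliminated.
(4): at (0,0,1,1) it gives 1, but G = 0 — eliminated.
That leaves (3). Evaluating it on every row reproduces the table of G exactly.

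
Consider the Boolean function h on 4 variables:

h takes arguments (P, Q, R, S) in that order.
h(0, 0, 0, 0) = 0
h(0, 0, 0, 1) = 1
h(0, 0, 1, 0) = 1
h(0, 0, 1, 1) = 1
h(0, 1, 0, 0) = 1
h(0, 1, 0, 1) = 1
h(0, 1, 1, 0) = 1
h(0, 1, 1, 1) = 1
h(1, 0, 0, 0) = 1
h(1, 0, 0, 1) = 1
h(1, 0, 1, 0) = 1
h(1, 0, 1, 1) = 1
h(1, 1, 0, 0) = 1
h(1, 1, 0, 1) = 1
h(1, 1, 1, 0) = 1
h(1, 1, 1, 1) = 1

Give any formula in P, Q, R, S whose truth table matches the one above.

h(P, Q, R, S) = ((P or Q) or R) or S

The output is 1 whenever at least one input is 1 — the OR of all inputs.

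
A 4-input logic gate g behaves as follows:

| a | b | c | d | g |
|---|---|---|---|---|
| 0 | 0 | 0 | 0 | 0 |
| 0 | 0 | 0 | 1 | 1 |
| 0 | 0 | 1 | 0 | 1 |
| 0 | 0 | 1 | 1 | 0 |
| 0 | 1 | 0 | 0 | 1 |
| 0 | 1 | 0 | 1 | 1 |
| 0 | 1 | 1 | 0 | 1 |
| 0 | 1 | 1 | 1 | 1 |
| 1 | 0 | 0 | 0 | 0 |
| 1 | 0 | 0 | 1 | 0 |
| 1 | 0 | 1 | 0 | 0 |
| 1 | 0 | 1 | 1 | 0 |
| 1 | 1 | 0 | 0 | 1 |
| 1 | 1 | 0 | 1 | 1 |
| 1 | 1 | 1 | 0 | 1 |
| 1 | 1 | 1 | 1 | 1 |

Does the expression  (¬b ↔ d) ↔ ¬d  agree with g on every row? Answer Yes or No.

Test each input against both g and the formula:
  a=0, b=0, c=0, d=0: formula gives 0, g = 0 ✓
  a=0, b=0, c=0, d=1: formula gives 0, but g = 1 ✗
Since they disagree at (0,0,0,1), the expression is not a correct formula for g.

No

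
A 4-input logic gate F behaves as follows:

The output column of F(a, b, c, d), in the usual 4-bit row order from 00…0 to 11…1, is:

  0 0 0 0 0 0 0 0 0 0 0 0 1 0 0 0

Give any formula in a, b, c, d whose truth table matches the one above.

Only row (1,1,0,0) gives 1. That row's minterm a·b·¬c·¬d is F directly.

F(a, b, c, d) = ((a ∧ b) ∧ ¬c) ∧ ¬d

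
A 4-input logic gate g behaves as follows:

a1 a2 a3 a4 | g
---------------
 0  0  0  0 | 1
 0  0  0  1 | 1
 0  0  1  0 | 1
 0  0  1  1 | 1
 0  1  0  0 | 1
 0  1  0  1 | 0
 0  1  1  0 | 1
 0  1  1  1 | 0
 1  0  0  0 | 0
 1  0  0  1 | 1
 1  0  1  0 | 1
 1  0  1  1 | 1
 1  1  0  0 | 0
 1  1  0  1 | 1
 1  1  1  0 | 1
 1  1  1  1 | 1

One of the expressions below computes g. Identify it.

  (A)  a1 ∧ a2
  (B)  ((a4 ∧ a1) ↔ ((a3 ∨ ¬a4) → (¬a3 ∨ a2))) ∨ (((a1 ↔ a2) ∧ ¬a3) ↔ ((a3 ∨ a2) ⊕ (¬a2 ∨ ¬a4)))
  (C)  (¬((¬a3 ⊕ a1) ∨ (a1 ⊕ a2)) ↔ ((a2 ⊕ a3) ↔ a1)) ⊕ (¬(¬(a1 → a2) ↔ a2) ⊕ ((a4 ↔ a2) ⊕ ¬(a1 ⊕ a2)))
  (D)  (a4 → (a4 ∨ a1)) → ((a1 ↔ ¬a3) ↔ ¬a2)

B

(A): at (0,0,0,0) it gives 0, but g = 1 — eliminated.
(C): at (0,0,0,0) it gives 0, but g = 1 — eliminated.
(D): at (0,0,0,0) it gives 0, but g = 1 — eliminated.
(B) is the remaining candidate, and it agrees with g on all 16 inputs.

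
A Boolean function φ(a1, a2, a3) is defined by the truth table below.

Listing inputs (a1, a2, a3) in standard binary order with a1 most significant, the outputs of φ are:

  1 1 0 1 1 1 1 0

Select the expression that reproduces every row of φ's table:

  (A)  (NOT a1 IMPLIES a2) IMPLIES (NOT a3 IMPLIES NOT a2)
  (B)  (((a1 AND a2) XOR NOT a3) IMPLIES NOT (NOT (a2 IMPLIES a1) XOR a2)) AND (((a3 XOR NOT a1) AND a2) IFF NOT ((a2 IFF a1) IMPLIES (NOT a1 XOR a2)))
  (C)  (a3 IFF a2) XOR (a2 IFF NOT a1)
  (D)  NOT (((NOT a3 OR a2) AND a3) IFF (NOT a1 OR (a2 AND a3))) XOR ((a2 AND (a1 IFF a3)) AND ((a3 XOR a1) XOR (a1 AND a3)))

B

(A) fails at (1,1,0): the formula yields 0, φ is 1.
(C) fails at (0,0,1): the formula yields 0, φ is 1.
(D) fails at (0,1,0): the formula yields 1, φ is 0.
(B) is the remaining candidate, and it agrees with φ on all 8 inputs.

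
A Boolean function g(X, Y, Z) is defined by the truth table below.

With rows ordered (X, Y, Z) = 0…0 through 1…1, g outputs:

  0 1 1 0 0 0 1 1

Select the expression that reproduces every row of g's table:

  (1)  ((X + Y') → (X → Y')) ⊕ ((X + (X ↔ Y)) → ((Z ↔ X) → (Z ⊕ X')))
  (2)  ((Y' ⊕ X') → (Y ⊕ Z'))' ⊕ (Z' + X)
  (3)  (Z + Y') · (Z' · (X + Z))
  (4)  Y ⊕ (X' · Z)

4

(1) disagrees with g on (0,0,1) (formula → 0, table → 1); rule it out.
(2) disagrees with g on (0,0,0) (formula → 1, table → 0); rule it out.
(3) disagrees with g on (0,0,1) (formula → 0, table → 1); rule it out.
Only (4) survives; checking it on all 8 rows confirms it matches g.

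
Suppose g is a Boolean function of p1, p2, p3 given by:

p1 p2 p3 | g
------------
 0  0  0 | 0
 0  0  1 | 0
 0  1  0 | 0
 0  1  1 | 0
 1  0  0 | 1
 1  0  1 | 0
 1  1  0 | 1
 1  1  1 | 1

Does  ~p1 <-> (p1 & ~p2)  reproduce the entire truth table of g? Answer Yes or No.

No

Test each input against both g and the formula:
  p1=0, p2=0, p3=0: formula gives 0, g = 0 ✓
  p1=0, p2=0, p3=1: formula gives 0, g = 0 ✓
  p1=0, p2=1, p3=0: formula gives 0, g = 0 ✓
  p1=0, p2=1, p3=1: formula gives 0, g = 0 ✓
  p1=1, p2=0, p3=0: formula gives 0, but g = 1 ✗
Since they disagree at (1,0,0), the expression is not a correct formula for g.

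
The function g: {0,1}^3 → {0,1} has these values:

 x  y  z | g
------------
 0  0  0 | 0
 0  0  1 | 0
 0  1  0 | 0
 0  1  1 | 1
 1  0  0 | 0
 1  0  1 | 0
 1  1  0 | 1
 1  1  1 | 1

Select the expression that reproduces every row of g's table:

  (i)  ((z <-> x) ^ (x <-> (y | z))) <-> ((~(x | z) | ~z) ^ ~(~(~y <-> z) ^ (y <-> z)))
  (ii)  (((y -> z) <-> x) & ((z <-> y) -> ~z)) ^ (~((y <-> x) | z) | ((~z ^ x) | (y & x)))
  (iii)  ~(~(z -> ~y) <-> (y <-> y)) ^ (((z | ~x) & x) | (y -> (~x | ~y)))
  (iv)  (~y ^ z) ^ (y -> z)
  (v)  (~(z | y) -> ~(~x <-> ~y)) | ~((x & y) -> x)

(i) disagrees with g on (0,0,0) (formula → 1, table → 0); rule it out.
(ii) disagrees with g on (0,0,0) (formula → 1, table → 0); rule it out.
(iv) disagrees with g on (0,0,1) (formula → 1, table → 0); rule it out.
(v) disagrees with g on (0,0,1) (formula → 1, table → 0); rule it out.
Only (iii) survives; checking it on all 8 rows confirms it matches g.

iii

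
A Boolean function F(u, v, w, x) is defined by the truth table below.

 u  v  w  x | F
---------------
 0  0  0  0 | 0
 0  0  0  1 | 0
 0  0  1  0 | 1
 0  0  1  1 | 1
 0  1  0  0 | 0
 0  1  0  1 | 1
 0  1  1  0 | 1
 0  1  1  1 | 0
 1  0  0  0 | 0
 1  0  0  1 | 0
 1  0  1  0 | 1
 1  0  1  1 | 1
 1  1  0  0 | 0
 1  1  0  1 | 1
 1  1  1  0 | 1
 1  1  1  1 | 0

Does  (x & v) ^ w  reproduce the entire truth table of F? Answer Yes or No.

Evaluate (x & v) ^ w on each row and compare to F:
  u=0, v=0, w=0, x=0: formula gives 0, F = 0 ✓
  u=0, v=0, w=0, x=1: formula gives 0, F = 0 ✓
  u=0, v=0, w=1, x=0: formula gives 1, F = 1 ✓
  u=0, v=0, w=1, x=1: formula gives 1, F = 1 ✓
  …and likewise for the remaining 12 rows.
All 16 rows match — the expression computes F exactly.

Yes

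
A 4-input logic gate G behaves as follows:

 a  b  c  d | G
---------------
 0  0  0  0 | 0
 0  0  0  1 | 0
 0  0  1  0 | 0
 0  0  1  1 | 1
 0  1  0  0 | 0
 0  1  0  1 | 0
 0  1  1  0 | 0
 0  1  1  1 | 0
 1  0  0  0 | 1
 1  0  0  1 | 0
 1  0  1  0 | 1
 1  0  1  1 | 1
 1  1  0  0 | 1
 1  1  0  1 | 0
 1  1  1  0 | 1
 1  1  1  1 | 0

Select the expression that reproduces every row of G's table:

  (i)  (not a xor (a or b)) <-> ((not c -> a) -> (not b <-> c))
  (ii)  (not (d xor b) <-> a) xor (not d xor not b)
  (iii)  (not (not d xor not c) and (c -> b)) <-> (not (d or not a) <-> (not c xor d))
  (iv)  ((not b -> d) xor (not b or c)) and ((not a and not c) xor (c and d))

iii

(i): at (0,0,0,0) it gives 1, but G = 0 — eliminated.
(ii): at (0,0,1,1) it gives 0, but G = 1 — eliminated.
(iv): at (0,0,0,0) it gives 1, but G = 0 — eliminated.
Only (iii) survives; checking it on all 16 rows confirms it matches G.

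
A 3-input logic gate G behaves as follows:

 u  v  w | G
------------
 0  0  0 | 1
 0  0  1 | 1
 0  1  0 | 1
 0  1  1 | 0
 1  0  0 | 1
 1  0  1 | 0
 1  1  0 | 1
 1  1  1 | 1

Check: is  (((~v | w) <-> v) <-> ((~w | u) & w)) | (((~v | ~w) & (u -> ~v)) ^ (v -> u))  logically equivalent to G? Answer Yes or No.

Yes

Evaluate (((~v | w) <-> v) <-> ((~w | u) & w)) | (((~v | ~w) & (u -> ~v)) ^ (v -> u)) on each row and compare to G:
  u=0, v=0, w=0: formula gives 1, G = 1 ✓
  u=0, v=0, w=1: formula gives 1, G = 1 ✓
  u=0, v=1, w=0: formula gives 1, G = 1 ✓
  u=0, v=1, w=1: formula gives 0, G = 0 ✓
  u=1, v=0, w=0: formula gives 1, G = 1 ✓
  …and likewise for the remaining 3 rows.
No disagreement on any input; they are logically equivalent.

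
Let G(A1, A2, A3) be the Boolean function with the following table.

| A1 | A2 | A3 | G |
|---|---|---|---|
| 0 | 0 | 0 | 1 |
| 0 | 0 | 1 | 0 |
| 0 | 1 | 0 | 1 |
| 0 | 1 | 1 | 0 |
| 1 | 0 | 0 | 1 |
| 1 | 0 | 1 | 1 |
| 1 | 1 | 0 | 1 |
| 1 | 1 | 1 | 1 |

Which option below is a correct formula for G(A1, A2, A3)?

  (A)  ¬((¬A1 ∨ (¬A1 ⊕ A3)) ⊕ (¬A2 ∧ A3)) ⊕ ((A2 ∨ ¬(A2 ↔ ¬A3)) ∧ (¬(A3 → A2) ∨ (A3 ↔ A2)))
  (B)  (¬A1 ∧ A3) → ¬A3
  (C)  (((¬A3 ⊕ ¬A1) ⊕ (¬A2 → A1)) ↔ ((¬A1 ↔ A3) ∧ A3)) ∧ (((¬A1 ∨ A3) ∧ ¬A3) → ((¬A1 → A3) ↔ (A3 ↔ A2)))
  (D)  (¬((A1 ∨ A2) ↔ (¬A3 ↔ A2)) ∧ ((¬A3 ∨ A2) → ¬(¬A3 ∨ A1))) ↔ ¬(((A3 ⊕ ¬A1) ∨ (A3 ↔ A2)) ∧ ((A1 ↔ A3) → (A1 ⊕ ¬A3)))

B

(A) disagrees with G on (0,0,1) (formula → 1, table → 0); rule it out.
(C) disagrees with G on (0,0,0) (formula → 0, table → 1); rule it out.
(D) disagrees with G on (0,0,1) (formula → 1, table → 0); rule it out.
That leaves (B). Evaluating it on every row reproduces the table of G exactly.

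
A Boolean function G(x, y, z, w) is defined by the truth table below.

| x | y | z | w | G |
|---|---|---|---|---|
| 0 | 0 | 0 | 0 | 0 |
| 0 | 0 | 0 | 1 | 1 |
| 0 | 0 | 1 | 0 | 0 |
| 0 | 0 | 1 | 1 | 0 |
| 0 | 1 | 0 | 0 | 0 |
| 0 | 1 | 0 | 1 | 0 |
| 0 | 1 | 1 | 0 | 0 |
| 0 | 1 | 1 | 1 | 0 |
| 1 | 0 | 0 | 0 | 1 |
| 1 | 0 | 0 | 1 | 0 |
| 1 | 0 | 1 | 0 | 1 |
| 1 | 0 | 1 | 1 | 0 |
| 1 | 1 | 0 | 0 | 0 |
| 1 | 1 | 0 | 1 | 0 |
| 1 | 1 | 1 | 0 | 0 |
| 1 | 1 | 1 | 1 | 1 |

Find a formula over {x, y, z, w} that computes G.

G(x, y, z, w) = (((((not x and not y) and not z) and w) or (((x and not y) and not z) and not w)) or (((x and not y) and z) and not w)) or (((x and y) and z) and w)

The 1-rows are (0,0,0,1), (1,0,0,0), (1,0,1,0), (1,1,1,1). Each contributes one minterm — ¬x·¬y·¬z·w; x·¬y·¬z·¬w; x·¬y·z·¬w; x·y·z·w — and their disjunction is a sum-of-products form of G.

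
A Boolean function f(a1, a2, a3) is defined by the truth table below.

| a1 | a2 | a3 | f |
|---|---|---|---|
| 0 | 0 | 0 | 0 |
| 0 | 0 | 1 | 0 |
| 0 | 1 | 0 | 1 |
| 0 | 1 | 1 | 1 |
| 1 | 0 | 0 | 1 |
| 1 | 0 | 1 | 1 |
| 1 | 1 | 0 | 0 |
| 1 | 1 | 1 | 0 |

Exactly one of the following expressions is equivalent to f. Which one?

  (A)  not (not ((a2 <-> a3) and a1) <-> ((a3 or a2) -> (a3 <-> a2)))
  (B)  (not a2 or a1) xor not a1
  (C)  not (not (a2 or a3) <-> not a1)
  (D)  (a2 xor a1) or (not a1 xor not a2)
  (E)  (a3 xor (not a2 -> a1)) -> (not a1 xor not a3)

D

(A) fails at (0,0,1): the formula yields 1, f is 0.
(B) fails at (1,1,0): the formula yields 1, f is 0.
(C) fails at (0,0,1): the formula yields 1, f is 0.
(E) fails at (0,0,0): the formula yields 1, f is 0.
Only (D) survives; checking it on all 8 rows confirms it matches f.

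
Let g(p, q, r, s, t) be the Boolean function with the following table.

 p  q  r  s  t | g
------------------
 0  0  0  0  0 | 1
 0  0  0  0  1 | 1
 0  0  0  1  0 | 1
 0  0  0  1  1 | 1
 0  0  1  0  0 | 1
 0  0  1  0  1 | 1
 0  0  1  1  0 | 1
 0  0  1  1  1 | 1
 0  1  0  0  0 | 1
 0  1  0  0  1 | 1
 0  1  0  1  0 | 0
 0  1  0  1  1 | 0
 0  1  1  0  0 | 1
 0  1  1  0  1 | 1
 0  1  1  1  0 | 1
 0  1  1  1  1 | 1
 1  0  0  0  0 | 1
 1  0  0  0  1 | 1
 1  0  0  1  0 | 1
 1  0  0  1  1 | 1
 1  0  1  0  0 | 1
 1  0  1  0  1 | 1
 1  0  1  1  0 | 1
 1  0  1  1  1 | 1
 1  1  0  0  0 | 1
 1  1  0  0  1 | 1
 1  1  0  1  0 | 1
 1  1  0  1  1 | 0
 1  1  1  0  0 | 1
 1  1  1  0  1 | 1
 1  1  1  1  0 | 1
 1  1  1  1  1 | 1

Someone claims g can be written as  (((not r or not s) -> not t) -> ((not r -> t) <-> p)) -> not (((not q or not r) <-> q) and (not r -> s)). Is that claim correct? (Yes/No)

Yes

Test each input against both g and the formula:
  p=0, q=0, r=0, s=0, t=0: formula gives 1, g = 1 ✓
  p=0, q=0, r=0, s=0, t=1: formula gives 1, g = 1 ✓
  p=0, q=0, r=0, s=1, t=0: formula gives 1, g = 1 ✓
  p=0, q=0, r=0, s=1, t=1: formula gives 1, g = 1 ✓
  …and likewise for the remaining 28 rows.
No disagreement on any input; they are logically equivalent.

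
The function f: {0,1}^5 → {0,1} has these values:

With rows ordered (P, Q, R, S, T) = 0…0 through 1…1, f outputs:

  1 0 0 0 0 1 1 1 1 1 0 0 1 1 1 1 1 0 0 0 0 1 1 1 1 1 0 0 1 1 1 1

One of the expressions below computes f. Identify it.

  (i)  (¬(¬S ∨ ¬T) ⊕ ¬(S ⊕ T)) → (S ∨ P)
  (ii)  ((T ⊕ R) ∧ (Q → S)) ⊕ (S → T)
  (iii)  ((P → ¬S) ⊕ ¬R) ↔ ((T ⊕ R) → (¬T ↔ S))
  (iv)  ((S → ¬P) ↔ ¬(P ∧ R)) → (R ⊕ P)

(i): at (0,0,0,0,0) it gives 0, but f = 1 — eliminated.
(iii): at (0,0,0,0,0) it gives 0, but f = 1 — eliminated.
(iv): at (0,0,0,0,0) it gives 0, but f = 1 — eliminated.
(ii) is the remaining candidate, and it agrees with f on all 32 inputs.

ii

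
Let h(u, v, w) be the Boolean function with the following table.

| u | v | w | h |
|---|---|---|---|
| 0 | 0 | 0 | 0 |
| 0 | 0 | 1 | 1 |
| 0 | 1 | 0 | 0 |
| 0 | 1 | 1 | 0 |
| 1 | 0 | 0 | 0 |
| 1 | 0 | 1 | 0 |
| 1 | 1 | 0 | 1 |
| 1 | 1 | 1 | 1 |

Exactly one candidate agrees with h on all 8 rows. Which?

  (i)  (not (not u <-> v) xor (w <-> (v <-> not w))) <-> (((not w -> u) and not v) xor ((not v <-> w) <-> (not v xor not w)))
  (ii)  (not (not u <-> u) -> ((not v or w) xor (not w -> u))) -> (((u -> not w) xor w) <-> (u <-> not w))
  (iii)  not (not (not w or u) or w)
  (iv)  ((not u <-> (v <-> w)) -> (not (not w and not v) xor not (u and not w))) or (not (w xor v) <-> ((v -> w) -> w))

i

(ii) disagrees with h on (0,1,0) (formula → 1, table → 0); rule it out.
(iii) disagrees with h on (0,0,0) (formula → 1, table → 0); rule it out.
(iv) disagrees with h on (0,0,0) (formula → 1, table → 0); rule it out.
That leaves (i). Evaluating it on every row reproduces the table of h exactly.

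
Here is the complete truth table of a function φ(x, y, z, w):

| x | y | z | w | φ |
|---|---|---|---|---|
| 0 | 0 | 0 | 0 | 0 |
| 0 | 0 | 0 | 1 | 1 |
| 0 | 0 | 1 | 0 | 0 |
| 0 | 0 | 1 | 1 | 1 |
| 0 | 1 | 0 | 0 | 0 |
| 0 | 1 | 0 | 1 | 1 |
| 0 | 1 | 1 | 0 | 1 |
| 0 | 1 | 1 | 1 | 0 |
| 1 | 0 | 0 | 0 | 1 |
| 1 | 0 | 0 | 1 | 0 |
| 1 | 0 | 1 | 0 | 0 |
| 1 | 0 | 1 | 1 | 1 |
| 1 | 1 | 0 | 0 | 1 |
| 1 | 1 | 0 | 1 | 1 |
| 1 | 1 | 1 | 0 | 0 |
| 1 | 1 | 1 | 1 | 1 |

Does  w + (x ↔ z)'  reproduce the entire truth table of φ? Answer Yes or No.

No

Evaluate w + (x ↔ z)' on each row and compare to φ:
  x=0, y=0, z=0, w=0: formula gives 0, φ = 0 ✓
  x=0, y=0, z=0, w=1: formula gives 1, φ = 1 ✓
  x=0, y=0, z=1, w=0: formula gives 1, but φ = 0 ✗
Since they disagree at (0,0,1,0), the expression is not a correct formula for φ.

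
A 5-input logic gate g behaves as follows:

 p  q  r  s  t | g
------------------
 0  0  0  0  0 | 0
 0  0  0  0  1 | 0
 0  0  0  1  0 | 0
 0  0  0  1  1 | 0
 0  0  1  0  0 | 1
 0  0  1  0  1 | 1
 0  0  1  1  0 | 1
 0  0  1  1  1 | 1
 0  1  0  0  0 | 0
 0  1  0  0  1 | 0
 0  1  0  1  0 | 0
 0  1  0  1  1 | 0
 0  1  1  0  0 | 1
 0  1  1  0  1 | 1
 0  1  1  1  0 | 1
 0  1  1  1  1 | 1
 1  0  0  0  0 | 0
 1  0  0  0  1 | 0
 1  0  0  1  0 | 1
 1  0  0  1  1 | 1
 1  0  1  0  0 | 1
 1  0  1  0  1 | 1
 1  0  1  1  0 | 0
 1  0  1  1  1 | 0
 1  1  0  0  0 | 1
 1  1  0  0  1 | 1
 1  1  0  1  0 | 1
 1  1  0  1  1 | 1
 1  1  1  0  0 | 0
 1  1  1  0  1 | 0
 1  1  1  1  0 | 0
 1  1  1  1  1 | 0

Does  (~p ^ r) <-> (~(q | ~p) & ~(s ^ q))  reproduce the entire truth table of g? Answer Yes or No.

Test each input against both g and the formula:
  p=0, q=0, r=0, s=0, t=0: formula gives 0, g = 0 ✓
  p=0, q=0, r=0, s=0, t=1: formula gives 0, g = 0 ✓
  p=0, q=0, r=0, s=1, t=0: formula gives 0, g = 0 ✓
  p=0, q=0, r=0, s=1, t=1: formula gives 0, g = 0 ✓
  …and likewise for the remaining 28 rows.
No disagreement on any input; they are logically equivalent.

Yes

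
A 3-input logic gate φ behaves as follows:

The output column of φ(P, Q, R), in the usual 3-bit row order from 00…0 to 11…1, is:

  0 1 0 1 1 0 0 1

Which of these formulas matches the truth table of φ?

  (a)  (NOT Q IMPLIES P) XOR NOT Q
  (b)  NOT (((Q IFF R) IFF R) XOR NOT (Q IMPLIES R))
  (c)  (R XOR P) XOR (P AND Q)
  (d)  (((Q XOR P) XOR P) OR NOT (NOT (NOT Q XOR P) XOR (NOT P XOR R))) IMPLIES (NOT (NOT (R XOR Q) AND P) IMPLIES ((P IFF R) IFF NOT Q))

c

(a): at (0,0,0) it gives 1, but φ = 0 — eliminated.
(b): at (0,0,0) it gives 1, but φ = 0 — eliminated.
(d): at (0,0,0) it gives 1, but φ = 0 — eliminated.
That leaves (c). Evaluating it on every row reproduces the table of φ exactly.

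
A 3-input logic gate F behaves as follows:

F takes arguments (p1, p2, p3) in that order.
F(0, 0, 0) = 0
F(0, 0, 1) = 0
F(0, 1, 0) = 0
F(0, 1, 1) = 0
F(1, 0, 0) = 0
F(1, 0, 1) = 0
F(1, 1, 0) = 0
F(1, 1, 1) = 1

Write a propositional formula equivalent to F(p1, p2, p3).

F(p1, p2, p3) = (p1 · p2) · p3

The output is 1 only when every input is 1 — the AND of all inputs.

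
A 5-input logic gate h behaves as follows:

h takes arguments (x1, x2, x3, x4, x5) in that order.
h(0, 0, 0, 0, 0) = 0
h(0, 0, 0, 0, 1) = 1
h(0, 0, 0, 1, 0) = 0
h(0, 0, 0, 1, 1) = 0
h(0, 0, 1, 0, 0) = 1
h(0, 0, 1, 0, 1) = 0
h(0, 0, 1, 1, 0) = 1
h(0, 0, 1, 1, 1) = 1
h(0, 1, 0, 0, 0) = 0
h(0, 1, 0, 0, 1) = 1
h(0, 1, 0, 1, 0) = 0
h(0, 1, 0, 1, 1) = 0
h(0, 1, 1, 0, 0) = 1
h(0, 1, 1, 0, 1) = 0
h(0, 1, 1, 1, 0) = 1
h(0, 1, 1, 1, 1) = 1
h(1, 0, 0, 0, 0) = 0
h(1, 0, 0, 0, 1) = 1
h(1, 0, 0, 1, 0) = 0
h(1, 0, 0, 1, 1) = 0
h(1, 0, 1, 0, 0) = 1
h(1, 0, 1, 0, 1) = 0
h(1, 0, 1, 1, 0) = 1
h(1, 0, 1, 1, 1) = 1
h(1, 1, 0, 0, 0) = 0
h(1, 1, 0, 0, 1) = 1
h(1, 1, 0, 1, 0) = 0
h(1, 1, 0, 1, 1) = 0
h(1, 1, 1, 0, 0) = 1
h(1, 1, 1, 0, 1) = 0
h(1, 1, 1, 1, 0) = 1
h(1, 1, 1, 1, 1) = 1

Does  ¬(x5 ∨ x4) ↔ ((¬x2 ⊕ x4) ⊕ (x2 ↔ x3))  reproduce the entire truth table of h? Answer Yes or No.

Yes

Evaluate ¬(x5 ∨ x4) ↔ ((¬x2 ⊕ x4) ⊕ (x2 ↔ x3)) on each row and compare to h:
  x1=0, x2=0, x3=0, x4=0, x5=0: formula gives 0, h = 0 ✓
  x1=0, x2=0, x3=0, x4=0, x5=1: formula gives 1, h = 1 ✓
  x1=0, x2=0, x3=0, x4=1, x5=0: formula gives 0, h = 0 ✓
  x1=0, x2=0, x3=0, x4=1, x5=1: formula gives 0, h = 0 ✓
  … (the remaining 28 rows also agree.)
All 32 rows match — the expression computes h exactly.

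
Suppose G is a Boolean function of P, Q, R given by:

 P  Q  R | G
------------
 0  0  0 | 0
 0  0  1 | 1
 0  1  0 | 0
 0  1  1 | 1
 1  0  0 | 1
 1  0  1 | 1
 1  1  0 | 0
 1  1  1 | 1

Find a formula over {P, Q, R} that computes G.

There are just 3 zero rows: (0,0,0), (0,1,0), (1,1,0). Their minterms are ¬P·¬Q·¬R, ¬P·Q·¬R, P·Q·¬R; the OR of those covers precisely the 0-outputs, and negating it yields G.

G(P, Q, R) = ~((((~P & ~Q) & ~R) | ((~P & Q) & ~R)) | ((P & Q) & ~R))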